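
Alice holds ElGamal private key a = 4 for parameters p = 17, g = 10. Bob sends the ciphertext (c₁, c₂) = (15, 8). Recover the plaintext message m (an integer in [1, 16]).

Shared mask s = c₁^a mod p = 15^4 mod 17.
15^1 ≡ 15 (mod 17)
15^2 = (15^1)^2 ≡ 15^2 = 225 ≡ 4 (mod 17)
15^4 = (15^2)^2 ≡ 4^2 = 16 ≡ 16 (mod 17)
So s = 16; s⁻¹ ≡ 16 (mod 17).
m = c₂ · s⁻¹ mod 17 = 8 · 16 mod 17 = 9.

9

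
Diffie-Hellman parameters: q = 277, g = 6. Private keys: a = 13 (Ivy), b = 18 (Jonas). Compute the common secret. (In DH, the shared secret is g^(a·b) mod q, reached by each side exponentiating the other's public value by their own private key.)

113

Ivy sends A = g^a mod q = 6^13 mod 277.
6^1 ≡ 6 (mod 277)
6^2 = (6^1)^2 ≡ 6^2 = 36 ≡ 36 (mod 277)
6^4 = (6^2)^2 ≡ 36^2 = 1296 ≡ 188 (mod 277)
6^8 = (6^4)^2 ≡ 188^2 = 35344 ≡ 165 (mod 277)
6^13 = 6^8 · 6^4 · 6^1 ≡ 165 · 188 · 6 ≡ 253 (mod 277).
So A = 253. Jonas then computes K = A^b mod q = 253^18 mod 277.
253^1 ≡ 253 (mod 277)
253^2 = (253^1)^2 ≡ 253^2 = 64009 ≡ 22 (mod 277)
253^4 = (253^2)^2 ≡ 22^2 = 484 ≡ 207 (mod 277)
253^8 = (253^4)^2 ≡ 207^2 = 42849 ≡ 191 (mod 277)
253^16 = (253^8)^2 ≡ 191^2 = 36481 ≡ 194 (mod 277)
253^18 = 253^16 · 253^2 ≡ 194 · 22 ≡ 113 (mod 277).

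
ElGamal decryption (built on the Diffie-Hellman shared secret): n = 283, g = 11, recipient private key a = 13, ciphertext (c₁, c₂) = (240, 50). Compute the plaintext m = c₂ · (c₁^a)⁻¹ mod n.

Shared mask s = c₁^a mod n = 240^13 mod 283.
240^1 ≡ 240 (mod 283)
240^2 = (240^1)^2 ≡ 240^2 = 57600 ≡ 151 (mod 283)
240^4 = (240^2)^2 ≡ 151^2 = 22801 ≡ 161 (mod 283)
240^8 = (240^4)^2 ≡ 161^2 = 25921 ≡ 168 (mod 283)
240^13 = 240^8 · 240^4 · 240^1 ≡ 168 · 161 · 240 ≡ 66 (mod 283).
So s = 66; s⁻¹ ≡ 253 (mod 283).
m = c₂ · s⁻¹ mod 283 = 50 · 253 mod 283 = 198.

198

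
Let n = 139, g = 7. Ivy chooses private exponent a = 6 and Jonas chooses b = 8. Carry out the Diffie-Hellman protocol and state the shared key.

Jonas sends B = g^b mod n = 7^8 mod 139.
7^1 ≡ 7 (mod 139)
7^2 = (7^1)^2 ≡ 7^2 = 49 ≡ 49 (mod 139)
7^4 = (7^2)^2 ≡ 49^2 = 2401 ≡ 38 (mod 139)
7^8 = (7^4)^2 ≡ 38^2 = 1444 ≡ 54 (mod 139)
So B = 54. Ivy then computes K = B^a mod n = 54^6 mod 139.
54^1 ≡ 54 (mod 139)
54^2 = (54^1)^2 ≡ 54^2 = 2916 ≡ 136 (mod 139)
54^4 = (54^2)^2 ≡ 136^2 = 18496 ≡ 9 (mod 139)
54^6 = 54^4 · 54^2 ≡ 9 · 136 ≡ 112 (mod 139).

112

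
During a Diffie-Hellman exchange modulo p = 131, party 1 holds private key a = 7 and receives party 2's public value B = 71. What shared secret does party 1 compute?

86

Shared key K = 71^7 mod 131.
71^1 ≡ 71 (mod 131)
71^2 = (71^1)^2 ≡ 71^2 = 5041 ≡ 63 (mod 131)
71^4 = (71^2)^2 ≡ 63^2 = 3969 ≡ 39 (mod 131)
71^7 = 71^4 · 71^2 · 71^1 ≡ 39 · 63 · 71 ≡ 86 (mod 131).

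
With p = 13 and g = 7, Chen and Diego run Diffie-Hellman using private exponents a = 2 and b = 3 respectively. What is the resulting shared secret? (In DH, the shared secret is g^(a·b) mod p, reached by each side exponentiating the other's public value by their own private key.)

Diego sends B = g^b mod p = 7^3 mod 13.
7^1 ≡ 7 (mod 13)
7^2 = (7^1)^2 ≡ 7^2 = 49 ≡ 10 (mod 13)
7^3 = 7^2 · 7^1 ≡ 10 · 7 ≡ 5 (mod 13).
So B = 5. Chen then computes K = B^a mod p = 5^2 mod 13.
5^1 ≡ 5 (mod 13)
5^2 = (5^1)^2 ≡ 5^2 = 25 ≡ 12 (mod 13)

12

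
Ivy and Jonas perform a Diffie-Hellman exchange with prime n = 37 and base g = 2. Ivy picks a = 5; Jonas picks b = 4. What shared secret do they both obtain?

Jonas sends B = g^b mod n = 2^4 mod 37.
2^1 ≡ 2 (mod 37)
2^2 = (2^1)^2 ≡ 2^2 = 4 ≡ 4 (mod 37)
2^4 = (2^2)^2 ≡ 4^2 = 16 ≡ 16 (mod 37)
So B = 16. Ivy then computes K = B^a mod n = 16^5 mod 37.
16^1 ≡ 16 (mod 37)
16^2 = (16^1)^2 ≡ 16^2 = 256 ≡ 34 (mod 37)
16^4 = (16^2)^2 ≡ 34^2 = 1156 ≡ 9 (mod 37)
16^5 = 16^4 · 16^1 ≡ 9 · 16 ≡ 33 (mod 37).

33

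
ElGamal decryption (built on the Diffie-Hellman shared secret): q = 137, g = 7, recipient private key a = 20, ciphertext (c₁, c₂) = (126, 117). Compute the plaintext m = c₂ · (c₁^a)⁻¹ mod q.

Shared mask s = c₁^a mod q = 126^20 mod 137.
126^1 ≡ 126 (mod 137)
126^2 = (126^1)^2 ≡ 126^2 = 15876 ≡ 121 (mod 137)
126^4 = (126^2)^2 ≡ 121^2 = 14641 ≡ 119 (mod 137)
126^8 = (126^4)^2 ≡ 119^2 = 14161 ≡ 50 (mod 137)
126^16 = (126^8)^2 ≡ 50^2 = 2500 ≡ 34 (mod 137)
126^20 = 126^16 · 126^4 ≡ 34 · 119 ≡ 73 (mod 137).
So s = 73; s⁻¹ ≡ 122 (mod 137).
m = c₂ · s⁻¹ mod 137 = 117 · 122 mod 137 = 26.

26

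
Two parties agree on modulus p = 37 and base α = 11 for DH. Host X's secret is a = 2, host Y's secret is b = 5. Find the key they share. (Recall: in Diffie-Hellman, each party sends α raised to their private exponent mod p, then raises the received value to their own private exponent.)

Host Y sends B = α^b mod p = 11^5 mod 37.
11^1 ≡ 11 (mod 37)
11^2 = (11^1)^2 ≡ 11^2 = 121 ≡ 10 (mod 37)
11^4 = (11^2)^2 ≡ 10^2 = 100 ≡ 26 (mod 37)
11^5 = 11^4 · 11^1 ≡ 26 · 11 ≡ 27 (mod 37).
So B = 27. Host X then computes K = B^a mod p = 27^2 mod 37.
27^1 ≡ 27 (mod 37)
27^2 = (27^1)^2 ≡ 27^2 = 729 ≡ 26 (mod 37)

26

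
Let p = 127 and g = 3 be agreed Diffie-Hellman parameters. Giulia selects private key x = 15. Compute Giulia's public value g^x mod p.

66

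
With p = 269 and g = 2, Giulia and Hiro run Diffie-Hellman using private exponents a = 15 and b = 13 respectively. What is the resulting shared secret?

161

Giulia sends A = g^a mod p = 2^15 mod 269.
2^1 ≡ 2 (mod 269)
2^2 = (2^1)^2 ≡ 2^2 = 4 ≡ 4 (mod 269)
2^4 = (2^2)^2 ≡ 4^2 = 16 ≡ 16 (mod 269)
2^8 = (2^4)^2 ≡ 16^2 = 256 ≡ 256 (mod 269)
2^15 = 2^8 · 2^4 · 2^2 · 2^1 ≡ 256 · 16 · 4 · 2 ≡ 219 (mod 269).
So A = 219. Hiro then computes K = A^b mod p = 219^13 mod 269.
219^1 ≡ 219 (mod 269)
219^2 = (219^1)^2 ≡ 219^2 = 47961 ≡ 79 (mod 269)
219^4 = (219^2)^2 ≡ 79^2 = 6241 ≡ 54 (mod 269)
219^8 = (219^4)^2 ≡ 54^2 = 2916 ≡ 226 (mod 269)
219^13 = 219^8 · 219^4 · 219^1 ≡ 226 · 54 · 219 ≡ 161 (mod 269).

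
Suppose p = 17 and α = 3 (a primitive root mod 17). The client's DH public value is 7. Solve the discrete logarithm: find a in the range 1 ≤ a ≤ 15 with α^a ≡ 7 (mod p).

Try successive powers of 3 modulo 17:
3^1 ≡ 3
3^2 ≡ 9
3^3 ≡ 10
3^4 ≡ 13
3^5 ≡ 5
3^6 ≡ 15
3^7 ≡ 11
3^8 ≡ 16
3^9 ≡ 14
3^10 ≡ 8
3^11 ≡ 7
Found: a = 11.

11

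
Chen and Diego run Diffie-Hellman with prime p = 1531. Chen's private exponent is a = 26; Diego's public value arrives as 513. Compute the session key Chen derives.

82

Shared key K = 513^26 mod 1531.
513^1 ≡ 513 (mod 1531)
513^2 = (513^1)^2 ≡ 513^2 = 263169 ≡ 1368 (mod 1531)
513^4 = (513^2)^2 ≡ 1368^2 = 1871424 ≡ 542 (mod 1531)
513^8 = (513^4)^2 ≡ 542^2 = 293764 ≡ 1343 (mod 1531)
513^16 = (513^8)^2 ≡ 1343^2 = 1803649 ≡ 131 (mod 1531)
513^26 = 513^16 · 513^8 · 513^2 ≡ 131 · 1343 · 1368 ≡ 82 (mod 1531).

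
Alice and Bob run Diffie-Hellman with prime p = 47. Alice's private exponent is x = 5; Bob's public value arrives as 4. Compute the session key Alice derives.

Shared key K = 4^5 mod 47.
4^1 ≡ 4 (mod 47)
4^2 = (4^1)^2 ≡ 4^2 = 16 ≡ 16 (mod 47)
4^4 = (4^2)^2 ≡ 16^2 = 256 ≡ 21 (mod 47)
4^5 = 4^4 · 4^1 ≡ 21 · 4 ≡ 37 (mod 47).

37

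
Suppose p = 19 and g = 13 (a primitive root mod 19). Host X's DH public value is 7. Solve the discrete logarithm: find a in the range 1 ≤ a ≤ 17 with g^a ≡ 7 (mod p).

Try successive powers of 13 modulo 19:
13^1 ≡ 13
13^2 ≡ 17
13^3 ≡ 12
13^4 ≡ 4
13^5 ≡ 14
13^6 ≡ 11
13^7 ≡ 10
13^8 ≡ 16
13^9 ≡ 18
13^10 ≡ 6
13^11 ≡ 2
13^12 ≡ 7
Found: a = 12.

12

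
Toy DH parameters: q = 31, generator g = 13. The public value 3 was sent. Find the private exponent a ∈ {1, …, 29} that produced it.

Try successive powers of 13 modulo 31:
13^1 ≡ 13
13^2 ≡ 14
13^3 ≡ 27
13^4 ≡ 10
13^5 ≡ 6
13^6 ≡ 16
13^7 ≡ 22
13^8 ≡ 7
13^9 ≡ 29
13^10 ≡ 5
13^11 ≡ 3
Found: a = 11.

11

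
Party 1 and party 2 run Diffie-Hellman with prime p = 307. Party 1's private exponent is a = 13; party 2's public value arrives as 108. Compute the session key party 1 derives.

Shared key K = 108^13 mod 307.
108^1 ≡ 108 (mod 307)
108^2 = (108^1)^2 ≡ 108^2 = 11664 ≡ 305 (mod 307)
108^4 = (108^2)^2 ≡ 305^2 = 93025 ≡ 4 (mod 307)
108^8 = (108^4)^2 ≡ 4^2 = 16 ≡ 16 (mod 307)
108^13 = 108^8 · 108^4 · 108^1 ≡ 16 · 4 · 108 ≡ 158 (mod 307).

158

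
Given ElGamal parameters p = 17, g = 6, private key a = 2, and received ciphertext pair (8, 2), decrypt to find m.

8

Shared mask s = c₁^a mod p = 8^2 mod 17.
8^1 ≡ 8 (mod 17)
8^2 = (8^1)^2 ≡ 8^2 = 64 ≡ 13 (mod 17)
So s = 13; s⁻¹ ≡ 4 (mod 17).
m = c₂ · s⁻¹ mod 17 = 2 · 4 mod 17 = 8.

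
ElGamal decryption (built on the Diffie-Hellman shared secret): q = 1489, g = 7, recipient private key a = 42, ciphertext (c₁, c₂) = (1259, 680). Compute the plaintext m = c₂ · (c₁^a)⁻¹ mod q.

1426

Shared mask s = c₁^a mod q = 1259^42 mod 1489.
1259^1 ≡ 1259 (mod 1489)
1259^2 = (1259^1)^2 ≡ 1259^2 = 1585081 ≡ 785 (mod 1489)
1259^4 = (1259^2)^2 ≡ 785^2 = 616225 ≡ 1268 (mod 1489)
1259^8 = (1259^4)^2 ≡ 1268^2 = 1607824 ≡ 1193 (mod 1489)
1259^16 = (1259^8)^2 ≡ 1193^2 = 1423249 ≡ 1254 (mod 1489)
1259^32 = (1259^16)^2 ≡ 1254^2 = 1572516 ≡ 132 (mod 1489)
1259^42 = 1259^32 · 1259^8 · 1259^2 ≡ 132 · 1193 · 785 ≡ 391 (mod 1489).
So s = 391; s⁻¹ ≡ 278 (mod 1489).
m = c₂ · s⁻¹ mod 1489 = 680 · 278 mod 1489 = 1426.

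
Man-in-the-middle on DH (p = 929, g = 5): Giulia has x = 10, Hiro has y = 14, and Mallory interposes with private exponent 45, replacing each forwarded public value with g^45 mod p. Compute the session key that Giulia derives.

19

Giulia receives Mallory's public value M = 5^45 mod 929 instead of the honest one.
5^1 ≡ 5 (mod 929)
5^2 = (5^1)^2 ≡ 5^2 = 25 ≡ 25 (mod 929)
5^4 = (5^2)^2 ≡ 25^2 = 625 ≡ 625 (mod 929)
5^8 = (5^4)^2 ≡ 625^2 = 390625 ≡ 445 (mod 929)
5^16 = (5^8)^2 ≡ 445^2 = 198025 ≡ 148 (mod 929)
5^32 = (5^16)^2 ≡ 148^2 = 21904 ≡ 537 (mod 929)
5^45 = 5^32 · 5^8 · 5^4 · 5^1 ≡ 537 · 445 · 625 · 5 ≡ 123 (mod 929).
So M = 123. Giulia computes K = M^10 mod 929.
123^1 ≡ 123 (mod 929)
123^2 = (123^1)^2 ≡ 123^2 = 15129 ≡ 265 (mod 929)
123^4 = (123^2)^2 ≡ 265^2 = 70225 ≡ 550 (mod 929)
123^8 = (123^4)^2 ≡ 550^2 = 302500 ≡ 575 (mod 929)
123^10 = 123^8 · 123^2 ≡ 575 · 265 ≡ 19 (mod 929).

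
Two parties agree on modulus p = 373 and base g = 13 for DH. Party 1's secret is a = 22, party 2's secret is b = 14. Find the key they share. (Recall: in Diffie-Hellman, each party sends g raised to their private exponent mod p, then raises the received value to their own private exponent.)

309

Party 1 sends A = g^a mod p = 13^22 mod 373.
13^1 ≡ 13 (mod 373)
13^2 = (13^1)^2 ≡ 13^2 = 169 ≡ 169 (mod 373)
13^4 = (13^2)^2 ≡ 169^2 = 28561 ≡ 213 (mod 373)
13^8 = (13^4)^2 ≡ 213^2 = 45369 ≡ 236 (mod 373)
13^16 = (13^8)^2 ≡ 236^2 = 55696 ≡ 119 (mod 373)
13^22 = 13^16 · 13^4 · 13^2 ≡ 119 · 213 · 169 ≡ 111 (mod 373).
So A = 111. Party 2 then computes K = A^b mod p = 111^14 mod 373.
111^1 ≡ 111 (mod 373)
111^2 = (111^1)^2 ≡ 111^2 = 12321 ≡ 12 (mod 373)
111^4 = (111^2)^2 ≡ 12^2 = 144 ≡ 144 (mod 373)
111^8 = (111^4)^2 ≡ 144^2 = 20736 ≡ 221 (mod 373)
111^14 = 111^8 · 111^4 · 111^2 ≡ 221 · 144 · 12 ≡ 309 (mod 373).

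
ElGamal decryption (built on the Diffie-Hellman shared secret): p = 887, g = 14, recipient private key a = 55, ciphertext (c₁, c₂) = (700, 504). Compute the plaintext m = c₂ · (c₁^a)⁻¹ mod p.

Shared mask s = c₁^a mod p = 700^55 mod 887.
700^1 ≡ 700 (mod 887)
700^2 = (700^1)^2 ≡ 700^2 = 490000 ≡ 376 (mod 887)
700^4 = (700^2)^2 ≡ 376^2 = 141376 ≡ 343 (mod 887)
700^8 = (700^4)^2 ≡ 343^2 = 117649 ≡ 565 (mod 887)
700^16 = (700^8)^2 ≡ 565^2 = 319225 ≡ 792 (mod 887)
700^32 = (700^16)^2 ≡ 792^2 = 627264 ≡ 155 (mod 887)
700^55 = 700^32 · 700^16 · 700^4 · 700^2 · 700^1 ≡ 155 · 792 · 343 · 376 · 700 ≡ 121 (mod 887).
So s = 121; s⁻¹ ≡ 22 (mod 887).
m = c₂ · s⁻¹ mod 887 = 504 · 22 mod 887 = 444.

444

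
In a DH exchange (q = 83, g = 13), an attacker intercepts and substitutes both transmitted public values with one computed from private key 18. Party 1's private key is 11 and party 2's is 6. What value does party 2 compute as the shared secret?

Party 2 receives an attacker's public value M = 13^18 mod 83 instead of the honest one.
13^1 ≡ 13 (mod 83)
13^2 = (13^1)^2 ≡ 13^2 = 169 ≡ 3 (mod 83)
13^4 = (13^2)^2 ≡ 3^2 = 9 ≡ 9 (mod 83)
13^8 = (13^4)^2 ≡ 9^2 = 81 ≡ 81 (mod 83)
13^16 = (13^8)^2 ≡ 81^2 = 6561 ≡ 4 (mod 83)
13^18 = 13^16 · 13^2 ≡ 4 · 3 ≡ 12 (mod 83).
So M = 12. Party 2 computes K = M^6 mod 83.
12^1 ≡ 12 (mod 83)
12^2 = (12^1)^2 ≡ 12^2 = 144 ≡ 61 (mod 83)
12^4 = (12^2)^2 ≡ 61^2 = 3721 ≡ 69 (mod 83)
12^6 = 12^4 · 12^2 ≡ 69 · 61 ≡ 59 (mod 83).

59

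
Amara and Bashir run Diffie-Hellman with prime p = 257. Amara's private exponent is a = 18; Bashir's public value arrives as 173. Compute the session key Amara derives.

Shared key K = 173^18 mod 257.
173^1 ≡ 173 (mod 257)
173^2 = (173^1)^2 ≡ 173^2 = 29929 ≡ 117 (mod 257)
173^4 = (173^2)^2 ≡ 117^2 = 13689 ≡ 68 (mod 257)
173^8 = (173^4)^2 ≡ 68^2 = 4624 ≡ 255 (mod 257)
173^16 = (173^8)^2 ≡ 255^2 = 65025 ≡ 4 (mod 257)
173^18 = 173^16 · 173^2 ≡ 4 · 117 ≡ 211 (mod 257).

211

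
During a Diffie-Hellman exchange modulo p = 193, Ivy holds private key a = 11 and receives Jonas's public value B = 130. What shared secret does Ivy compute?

Shared key K = 130^11 mod 193.
130^1 ≡ 130 (mod 193)
130^2 = (130^1)^2 ≡ 130^2 = 16900 ≡ 109 (mod 193)
130^4 = (130^2)^2 ≡ 109^2 = 11881 ≡ 108 (mod 193)
130^8 = (130^4)^2 ≡ 108^2 = 11664 ≡ 84 (mod 193)
130^11 = 130^8 · 130^2 · 130^1 ≡ 84 · 109 · 130 ≡ 49 (mod 193).

49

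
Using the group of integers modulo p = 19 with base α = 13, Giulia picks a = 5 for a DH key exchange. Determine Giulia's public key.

14

Public value = 13^5 mod 19.
13^1 ≡ 13 (mod 19)
13^2 = (13^1)^2 ≡ 13^2 = 169 ≡ 17 (mod 19)
13^4 = (13^2)^2 ≡ 17^2 = 289 ≡ 4 (mod 19)
13^5 = 13^4 · 13^1 ≡ 4 · 13 ≡ 14 (mod 19).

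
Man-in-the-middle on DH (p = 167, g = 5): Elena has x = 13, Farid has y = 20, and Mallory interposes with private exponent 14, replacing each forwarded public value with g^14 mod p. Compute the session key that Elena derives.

144

Elena receives Mallory's public value M = 5^14 mod 167 instead of the honest one.
5^1 ≡ 5 (mod 167)
5^2 = (5^1)^2 ≡ 5^2 = 25 ≡ 25 (mod 167)
5^4 = (5^2)^2 ≡ 25^2 = 625 ≡ 124 (mod 167)
5^8 = (5^4)^2 ≡ 124^2 = 15376 ≡ 12 (mod 167)
5^14 = 5^8 · 5^4 · 5^2 ≡ 12 · 124 · 25 ≡ 126 (mod 167).
So M = 126. Elena computes K = M^13 mod 167.
126^1 ≡ 126 (mod 167)
126^2 = (126^1)^2 ≡ 126^2 = 15876 ≡ 11 (mod 167)
126^4 = (126^2)^2 ≡ 11^2 = 121 ≡ 121 (mod 167)
126^8 = (126^4)^2 ≡ 121^2 = 14641 ≡ 112 (mod 167)
126^13 = 126^8 · 126^4 · 126^1 ≡ 112 · 121 · 126 ≡ 144 (mod 167).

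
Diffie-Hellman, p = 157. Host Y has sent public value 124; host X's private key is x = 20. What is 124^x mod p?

Shared key K = 124^20 mod 157.
124^1 ≡ 124 (mod 157)
124^2 = (124^1)^2 ≡ 124^2 = 15376 ≡ 147 (mod 157)
124^4 = (124^2)^2 ≡ 147^2 = 21609 ≡ 100 (mod 157)
124^8 = (124^4)^2 ≡ 100^2 = 10000 ≡ 109 (mod 157)
124^16 = (124^8)^2 ≡ 109^2 = 11881 ≡ 106 (mod 157)
124^20 = 124^16 · 124^4 ≡ 106 · 100 ≡ 81 (mod 157).

81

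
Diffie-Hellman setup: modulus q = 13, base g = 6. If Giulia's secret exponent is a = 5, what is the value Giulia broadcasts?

2

Public value = 6^5 mod 13.
6^1 ≡ 6 (mod 13)
6^2 = (6^1)^2 ≡ 6^2 = 36 ≡ 10 (mod 13)
6^4 = (6^2)^2 ≡ 10^2 = 100 ≡ 9 (mod 13)
6^5 = 6^4 · 6^1 ≡ 9 · 6 ≡ 2 (mod 13).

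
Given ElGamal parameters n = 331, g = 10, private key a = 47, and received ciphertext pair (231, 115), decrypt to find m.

33

Shared mask s = c₁^a mod n = 231^47 mod 331.
231^1 ≡ 231 (mod 331)
231^2 = (231^1)^2 ≡ 231^2 = 53361 ≡ 70 (mod 331)
231^4 = (231^2)^2 ≡ 70^2 = 4900 ≡ 266 (mod 331)
231^8 = (231^4)^2 ≡ 266^2 = 70756 ≡ 253 (mod 331)
231^16 = (231^8)^2 ≡ 253^2 = 64009 ≡ 126 (mod 331)
231^32 = (231^16)^2 ≡ 126^2 = 15876 ≡ 319 (mod 331)
231^47 = 231^32 · 231^8 · 231^4 · 231^2 · 231^1 ≡ 319 · 253 · 266 · 70 · 231 ≡ 174 (mod 331).
So s = 174; s⁻¹ ≡ 78 (mod 331).
m = c₂ · s⁻¹ mod 331 = 115 · 78 mod 331 = 33.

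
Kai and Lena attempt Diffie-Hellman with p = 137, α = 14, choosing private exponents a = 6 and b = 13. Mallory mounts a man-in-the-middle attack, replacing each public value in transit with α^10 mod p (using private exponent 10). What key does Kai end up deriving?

73

Kai receives Mallory's public value M = 14^10 mod 137 instead of the honest one.
14^1 ≡ 14 (mod 137)
14^2 = (14^1)^2 ≡ 14^2 = 196 ≡ 59 (mod 137)
14^4 = (14^2)^2 ≡ 59^2 = 3481 ≡ 56 (mod 137)
14^8 = (14^4)^2 ≡ 56^2 = 3136 ≡ 122 (mod 137)
14^10 = 14^8 · 14^2 ≡ 122 · 59 ≡ 74 (mod 137).
So M = 74. Kai computes K = M^6 mod 137.
74^1 ≡ 74 (mod 137)
74^2 = (74^1)^2 ≡ 74^2 = 5476 ≡ 133 (mod 137)
74^4 = (74^2)^2 ≡ 133^2 = 17689 ≡ 16 (mod 137)
74^6 = 74^4 · 74^2 ≡ 16 · 133 ≡ 73 (mod 137).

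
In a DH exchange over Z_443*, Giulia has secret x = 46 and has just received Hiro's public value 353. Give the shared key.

Shared key K = 353^46 mod 443.
353^1 ≡ 353 (mod 443)
353^2 = (353^1)^2 ≡ 353^2 = 124609 ≡ 126 (mod 443)
353^4 = (353^2)^2 ≡ 126^2 = 15876 ≡ 371 (mod 443)
353^8 = (353^4)^2 ≡ 371^2 = 137641 ≡ 311 (mod 443)
353^16 = (353^8)^2 ≡ 311^2 = 96721 ≡ 147 (mod 443)
353^32 = (353^16)^2 ≡ 147^2 = 21609 ≡ 345 (mod 443)
353^46 = 353^32 · 353^8 · 353^4 · 353^2 ≡ 345 · 311 · 371 · 126 ≡ 181 (mod 443).

181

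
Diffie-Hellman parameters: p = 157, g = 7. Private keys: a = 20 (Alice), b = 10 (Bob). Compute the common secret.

Alice sends A = g^a mod p = 7^20 mod 157.
7^1 ≡ 7 (mod 157)
7^2 = (7^1)^2 ≡ 7^2 = 49 ≡ 49 (mod 157)
7^4 = (7^2)^2 ≡ 49^2 = 2401 ≡ 46 (mod 157)
7^8 = (7^4)^2 ≡ 46^2 = 2116 ≡ 75 (mod 157)
7^16 = (7^8)^2 ≡ 75^2 = 5625 ≡ 130 (mod 157)
7^20 = 7^16 · 7^4 ≡ 130 · 46 ≡ 14 (mod 157).
So A = 14. Bob then computes K = A^b mod p = 14^10 mod 157.
14^1 ≡ 14 (mod 157)
14^2 = (14^1)^2 ≡ 14^2 = 196 ≡ 39 (mod 157)
14^4 = (14^2)^2 ≡ 39^2 = 1521 ≡ 108 (mod 157)
14^8 = (14^4)^2 ≡ 108^2 = 11664 ≡ 46 (mod 157)
14^10 = 14^8 · 14^2 ≡ 46 · 39 ≡ 67 (mod 157).

67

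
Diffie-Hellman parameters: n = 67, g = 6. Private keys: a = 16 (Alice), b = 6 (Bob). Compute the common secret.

Bob sends B = g^b mod n = 6^6 mod 67.
6^1 ≡ 6 (mod 67)
6^2 = (6^1)^2 ≡ 6^2 = 36 ≡ 36 (mod 67)
6^4 = (6^2)^2 ≡ 36^2 = 1296 ≡ 23 (mod 67)
6^6 = 6^4 · 6^2 ≡ 23 · 36 ≡ 24 (mod 67).
So B = 24. Alice then computes K = B^a mod n = 24^16 mod 67.
24^1 ≡ 24 (mod 67)
24^2 = (24^1)^2 ≡ 24^2 = 576 ≡ 40 (mod 67)
24^4 = (24^2)^2 ≡ 40^2 = 1600 ≡ 59 (mod 67)
24^8 = (24^4)^2 ≡ 59^2 = 3481 ≡ 64 (mod 67)
24^16 = (24^8)^2 ≡ 64^2 = 4096 ≡ 9 (mod 67)

9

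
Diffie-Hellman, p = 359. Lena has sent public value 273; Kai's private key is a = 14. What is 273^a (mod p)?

5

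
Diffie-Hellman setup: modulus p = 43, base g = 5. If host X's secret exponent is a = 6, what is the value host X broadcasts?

16

Public value = 5^6 (mod 43).
5^1 ≡ 5 (mod 43)
5^2 = (5^1)^2 ≡ 5^2 = 25 ≡ 25 (mod 43)
5^4 = (5^2)^2 ≡ 25^2 = 625 ≡ 23 (mod 43)
5^6 = 5^4 · 5^2 ≡ 23 · 25 ≡ 16 (mod 43).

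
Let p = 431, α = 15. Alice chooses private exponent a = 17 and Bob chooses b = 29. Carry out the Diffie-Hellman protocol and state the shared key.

318

Alice sends A = α^a mod p = 15^17 mod 431.
15^1 ≡ 15 (mod 431)
15^2 = (15^1)^2 ≡ 15^2 = 225 ≡ 225 (mod 431)
15^4 = (15^2)^2 ≡ 225^2 = 50625 ≡ 198 (mod 431)
15^8 = (15^4)^2 ≡ 198^2 = 39204 ≡ 414 (mod 431)
15^16 = (15^8)^2 ≡ 414^2 = 171396 ≡ 289 (mod 431)
15^17 = 15^16 · 15^1 ≡ 289 · 15 ≡ 25 (mod 431).
So A = 25. Bob then computes K = A^b mod p = 25^29 mod 431.
25^1 ≡ 25 (mod 431)
25^2 = (25^1)^2 ≡ 25^2 = 625 ≡ 194 (mod 431)
25^4 = (25^2)^2 ≡ 194^2 = 37636 ≡ 139 (mod 431)
25^8 = (25^4)^2 ≡ 139^2 = 19321 ≡ 357 (mod 431)
25^16 = (25^8)^2 ≡ 357^2 = 127449 ≡ 304 (mod 431)
25^29 = 25^16 · 25^8 · 25^4 · 25^1 ≡ 304 · 357 · 139 · 25 ≡ 318 (mod 431).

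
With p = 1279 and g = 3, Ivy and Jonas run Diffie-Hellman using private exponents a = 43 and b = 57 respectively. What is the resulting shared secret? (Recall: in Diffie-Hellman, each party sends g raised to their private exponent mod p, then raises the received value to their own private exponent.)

Ivy sends A = g^a mod p = 3^43 mod 1279.
3^1 ≡ 3 (mod 1279)
3^2 = (3^1)^2 ≡ 3^2 = 9 ≡ 9 (mod 1279)
3^4 = (3^2)^2 ≡ 9^2 = 81 ≡ 81 (mod 1279)
3^8 = (3^4)^2 ≡ 81^2 = 6561 ≡ 166 (mod 1279)
3^16 = (3^8)^2 ≡ 166^2 = 27556 ≡ 697 (mod 1279)
3^32 = (3^16)^2 ≡ 697^2 = 485809 ≡ 1068 (mod 1279)
3^43 = 3^32 · 3^8 · 3^2 · 3^1 ≡ 1068 · 166 · 9 · 3 ≡ 758 (mod 1279).
So A = 758. Jonas then computes K = A^b mod p = 758^57 mod 1279.
758^1 ≡ 758 (mod 1279)
758^2 = (758^1)^2 ≡ 758^2 = 574564 ≡ 293 (mod 1279)
758^4 = (758^2)^2 ≡ 293^2 = 85849 ≡ 156 (mod 1279)
758^8 = (758^4)^2 ≡ 156^2 = 24336 ≡ 35 (mod 1279)
758^16 = (758^8)^2 ≡ 35^2 = 1225 ≡ 1225 (mod 1279)
758^32 = (758^16)^2 ≡ 1225^2 = 1500625 ≡ 358 (mod 1279)
758^57 = 758^32 · 758^16 · 758^8 · 758^1 ≡ 358 · 1225 · 35 · 758 ≡ 1040 (mod 1279).

1040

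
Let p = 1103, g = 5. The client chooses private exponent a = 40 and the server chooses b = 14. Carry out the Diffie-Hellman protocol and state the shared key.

The server sends B = g^b mod p = 5^14 mod 1103.
5^1 ≡ 5 (mod 1103)
5^2 = (5^1)^2 ≡ 5^2 = 25 ≡ 25 (mod 1103)
5^4 = (5^2)^2 ≡ 25^2 = 625 ≡ 625 (mod 1103)
5^8 = (5^4)^2 ≡ 625^2 = 390625 ≡ 163 (mod 1103)
5^14 = 5^8 · 5^4 · 5^2 ≡ 163 · 625 · 25 ≡ 48 (mod 1103).
So B = 48. The client then computes K = B^a mod p = 48^40 mod 1103.
48^1 ≡ 48 (mod 1103)
48^2 = (48^1)^2 ≡ 48^2 = 2304 ≡ 98 (mod 1103)
48^4 = (48^2)^2 ≡ 98^2 = 9604 ≡ 780 (mod 1103)
48^8 = (48^4)^2 ≡ 780^2 = 608400 ≡ 647 (mod 1103)
48^16 = (48^8)^2 ≡ 647^2 = 418609 ≡ 572 (mod 1103)
48^32 = (48^16)^2 ≡ 572^2 = 327184 ≡ 696 (mod 1103)
48^40 = 48^32 · 48^8 ≡ 696 · 647 ≡ 288 (mod 1103).

288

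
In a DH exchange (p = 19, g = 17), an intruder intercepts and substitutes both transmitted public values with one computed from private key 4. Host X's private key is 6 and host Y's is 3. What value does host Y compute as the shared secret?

11

Host Y receives an intruder's public value M = 17^4 mod 19 instead of the honest one.
17^1 ≡ 17 (mod 19)
17^2 = (17^1)^2 ≡ 17^2 = 289 ≡ 4 (mod 19)
17^4 = (17^2)^2 ≡ 4^2 = 16 ≡ 16 (mod 19)
So M = 16. Host Y computes K = M^3 mod 19.
16^1 ≡ 16 (mod 19)
16^2 = (16^1)^2 ≡ 16^2 = 256 ≡ 9 (mod 19)
16^3 = 16^2 · 16^1 ≡ 9 · 16 ≡ 11 (mod 19).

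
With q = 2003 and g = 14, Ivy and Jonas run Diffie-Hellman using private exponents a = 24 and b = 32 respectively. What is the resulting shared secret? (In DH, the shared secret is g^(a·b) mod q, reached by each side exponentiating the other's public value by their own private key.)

Jonas sends B = g^b mod q = 14^32 mod 2003.
14^1 ≡ 14 (mod 2003)
14^2 = (14^1)^2 ≡ 14^2 = 196 ≡ 196 (mod 2003)
14^4 = (14^2)^2 ≡ 196^2 = 38416 ≡ 359 (mod 2003)
14^8 = (14^4)^2 ≡ 359^2 = 128881 ≡ 689 (mod 2003)
14^16 = (14^8)^2 ≡ 689^2 = 474721 ≡ 10 (mod 2003)
14^32 = (14^16)^2 ≡ 10^2 = 100 ≡ 100 (mod 2003)
So B = 100. Ivy then computes K = B^a mod q = 100^24 mod 2003.
100^1 ≡ 100 (mod 2003)
100^2 = (100^1)^2 ≡ 100^2 = 10000 ≡ 1988 (mod 2003)
100^4 = (100^2)^2 ≡ 1988^2 = 3952144 ≡ 225 (mod 2003)
100^8 = (100^4)^2 ≡ 225^2 = 50625 ≡ 550 (mod 2003)
100^16 = (100^8)^2 ≡ 550^2 = 302500 ≡ 47 (mod 2003)
100^24 = 100^16 · 100^8 ≡ 47 · 550 ≡ 1814 (mod 2003).

1814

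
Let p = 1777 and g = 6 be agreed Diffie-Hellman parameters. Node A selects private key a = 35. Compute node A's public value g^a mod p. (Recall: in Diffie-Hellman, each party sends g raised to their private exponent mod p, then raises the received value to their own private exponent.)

502

Public value = 6^35 mod 1777.
6^1 ≡ 6 (mod 1777)
6^2 = (6^1)^2 ≡ 6^2 = 36 ≡ 36 (mod 1777)
6^4 = (6^2)^2 ≡ 36^2 = 1296 ≡ 1296 (mod 1777)
6^8 = (6^4)^2 ≡ 1296^2 = 1679616 ≡ 351 (mod 1777)
6^16 = (6^8)^2 ≡ 351^2 = 123201 ≡ 588 (mod 1777)
6^32 = (6^16)^2 ≡ 588^2 = 345744 ≡ 1006 (mod 1777)
6^35 = 6^32 · 6^2 · 6^1 ≡ 1006 · 36 · 6 ≡ 502 (mod 1777).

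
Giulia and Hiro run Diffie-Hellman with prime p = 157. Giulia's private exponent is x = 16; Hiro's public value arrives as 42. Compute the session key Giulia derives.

Shared key K = 42^16 mod 157.
42^1 ≡ 42 (mod 157)
42^2 = (42^1)^2 ≡ 42^2 = 1764 ≡ 37 (mod 157)
42^4 = (42^2)^2 ≡ 37^2 = 1369 ≡ 113 (mod 157)
42^8 = (42^4)^2 ≡ 113^2 = 12769 ≡ 52 (mod 157)
42^16 = (42^8)^2 ≡ 52^2 = 2704 ≡ 35 (mod 157)

35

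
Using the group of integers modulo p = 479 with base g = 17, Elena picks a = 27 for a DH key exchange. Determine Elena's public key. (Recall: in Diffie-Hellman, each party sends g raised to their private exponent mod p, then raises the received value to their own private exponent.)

57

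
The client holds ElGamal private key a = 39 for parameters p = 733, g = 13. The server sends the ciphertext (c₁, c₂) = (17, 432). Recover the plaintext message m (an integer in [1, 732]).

675

Shared mask s = c₁^a mod p = 17^39 mod 733.
17^1 ≡ 17 (mod 733)
17^2 = (17^1)^2 ≡ 17^2 = 289 ≡ 289 (mod 733)
17^4 = (17^2)^2 ≡ 289^2 = 83521 ≡ 692 (mod 733)
17^8 = (17^4)^2 ≡ 692^2 = 478864 ≡ 215 (mod 733)
17^16 = (17^8)^2 ≡ 215^2 = 46225 ≡ 46 (mod 733)
17^32 = (17^16)^2 ≡ 46^2 = 2116 ≡ 650 (mod 733)
17^39 = 17^32 · 17^4 · 17^2 · 17^1 ≡ 650 · 692 · 289 · 17 ≡ 675 (mod 733).
So s = 675; s⁻¹ ≡ 139 (mod 733).
m = c₂ · s⁻¹ mod 733 = 432 · 139 mod 733 = 675.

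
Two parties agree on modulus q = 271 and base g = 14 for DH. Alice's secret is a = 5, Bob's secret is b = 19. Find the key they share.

144

Bob sends B = g^b mod q = 14^19 mod 271.
14^1 ≡ 14 (mod 271)
14^2 = (14^1)^2 ≡ 14^2 = 196 ≡ 196 (mod 271)
14^4 = (14^2)^2 ≡ 196^2 = 38416 ≡ 205 (mod 271)
14^8 = (14^4)^2 ≡ 205^2 = 42025 ≡ 20 (mod 271)
14^16 = (14^8)^2 ≡ 20^2 = 400 ≡ 129 (mod 271)
14^19 = 14^16 · 14^2 · 14^1 ≡ 129 · 196 · 14 ≡ 50 (mod 271).
So B = 50. Alice then computes K = B^a mod q = 50^5 mod 271.
50^1 ≡ 50 (mod 271)
50^2 = (50^1)^2 ≡ 50^2 = 2500 ≡ 61 (mod 271)
50^4 = (50^2)^2 ≡ 61^2 = 3721 ≡ 198 (mod 271)
50^5 = 50^4 · 50^1 ≡ 198 · 50 ≡ 144 (mod 271).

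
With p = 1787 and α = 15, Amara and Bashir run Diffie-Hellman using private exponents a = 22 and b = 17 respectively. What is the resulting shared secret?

Amara sends A = α^a mod p = 15^22 mod 1787.
15^1 ≡ 15 (mod 1787)
15^2 = (15^1)^2 ≡ 15^2 = 225 ≡ 225 (mod 1787)
15^4 = (15^2)^2 ≡ 225^2 = 50625 ≡ 589 (mod 1787)
15^8 = (15^4)^2 ≡ 589^2 = 346921 ≡ 243 (mod 1787)
15^16 = (15^8)^2 ≡ 243^2 = 59049 ≡ 78 (mod 1787)
15^22 = 15^16 · 15^4 · 15^2 ≡ 78 · 589 · 225 ≡ 942 (mod 1787).
So A = 942. Bashir then computes K = A^b mod p = 942^17 mod 1787.
942^1 ≡ 942 (mod 1787)
942^2 = (942^1)^2 ≡ 942^2 = 887364 ≡ 1012 (mod 1787)
942^4 = (942^2)^2 ≡ 1012^2 = 1024144 ≡ 193 (mod 1787)
942^8 = (942^4)^2 ≡ 193^2 = 37249 ≡ 1509 (mod 1787)
942^16 = (942^8)^2 ≡ 1509^2 = 2277081 ≡ 443 (mod 1787)
942^17 = 942^16 · 942^1 ≡ 443 · 942 ≡ 935 (mod 1787).

935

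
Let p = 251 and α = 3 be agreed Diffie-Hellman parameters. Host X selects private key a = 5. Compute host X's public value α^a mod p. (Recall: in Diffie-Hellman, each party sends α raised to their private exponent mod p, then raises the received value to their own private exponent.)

Public value = 3^5 mod 251.
3^1 ≡ 3 (mod 251)
3^2 = (3^1)^2 ≡ 3^2 = 9 ≡ 9 (mod 251)
3^4 = (3^2)^2 ≡ 9^2 = 81 ≡ 81 (mod 251)
3^5 = 3^4 · 3^1 ≡ 81 · 3 ≡ 243 (mod 251).

243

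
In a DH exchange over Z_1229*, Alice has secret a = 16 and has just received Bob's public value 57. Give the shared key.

662

Shared key K = 57^16 mod 1229.
57^1 ≡ 57 (mod 1229)
57^2 = (57^1)^2 ≡ 57^2 = 3249 ≡ 791 (mod 1229)
57^4 = (57^2)^2 ≡ 791^2 = 625681 ≡ 120 (mod 1229)
57^8 = (57^4)^2 ≡ 120^2 = 14400 ≡ 881 (mod 1229)
57^16 = (57^8)^2 ≡ 881^2 = 776161 ≡ 662 (mod 1229)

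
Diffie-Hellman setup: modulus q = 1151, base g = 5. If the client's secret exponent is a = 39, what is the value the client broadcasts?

Public value = 5^39 mod 1151.
5^1 ≡ 5 (mod 1151)
5^2 = (5^1)^2 ≡ 5^2 = 25 ≡ 25 (mod 1151)
5^4 = (5^2)^2 ≡ 25^2 = 625 ≡ 625 (mod 1151)
5^8 = (5^4)^2 ≡ 625^2 = 390625 ≡ 436 (mod 1151)
5^16 = (5^8)^2 ≡ 436^2 = 190096 ≡ 181 (mod 1151)
5^32 = (5^16)^2 ≡ 181^2 = 32761 ≡ 533 (mod 1151)
5^39 = 5^32 · 5^4 · 5^2 · 5^1 ≡ 533 · 625 · 25 · 5 ≡ 898 (mod 1151).

898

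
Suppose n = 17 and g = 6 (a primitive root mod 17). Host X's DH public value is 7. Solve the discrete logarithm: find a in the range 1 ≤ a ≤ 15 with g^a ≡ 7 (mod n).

5

Try successive powers of 6 modulo 17:
6^1 ≡ 6
6^2 ≡ 2
6^3 ≡ 12
6^4 ≡ 4
6^5 ≡ 7
Found: a = 5.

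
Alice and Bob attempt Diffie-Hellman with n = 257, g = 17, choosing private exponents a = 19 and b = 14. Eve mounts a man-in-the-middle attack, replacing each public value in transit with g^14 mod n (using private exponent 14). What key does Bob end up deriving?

253

Bob receives Eve's public value M = 17^14 mod 257 instead of the honest one.
17^1 ≡ 17 (mod 257)
17^2 = (17^1)^2 ≡ 17^2 = 289 ≡ 32 (mod 257)
17^4 = (17^2)^2 ≡ 32^2 = 1024 ≡ 253 (mod 257)
17^8 = (17^4)^2 ≡ 253^2 = 64009 ≡ 16 (mod 257)
17^14 = 17^8 · 17^4 · 17^2 ≡ 16 · 253 · 32 ≡ 8 (mod 257).
So M = 8. Bob computes K = M^14 mod 257.
8^1 ≡ 8 (mod 257)
8^2 = (8^1)^2 ≡ 8^2 = 64 ≡ 64 (mod 257)
8^4 = (8^2)^2 ≡ 64^2 = 4096 ≡ 241 (mod 257)
8^8 = (8^4)^2 ≡ 241^2 = 58081 ≡ 256 (mod 257)
8^14 = 8^8 · 8^4 · 8^2 ≡ 256 · 241 · 64 ≡ 253 (mod 257).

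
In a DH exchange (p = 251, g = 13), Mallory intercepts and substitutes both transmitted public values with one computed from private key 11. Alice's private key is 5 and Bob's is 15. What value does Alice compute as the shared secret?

25

Alice receives Mallory's public value M = 13^11 mod 251 instead of the honest one.
13^1 ≡ 13 (mod 251)
13^2 = (13^1)^2 ≡ 13^2 = 169 ≡ 169 (mod 251)
13^4 = (13^2)^2 ≡ 169^2 = 28561 ≡ 198 (mod 251)
13^8 = (13^4)^2 ≡ 198^2 = 39204 ≡ 48 (mod 251)
13^11 = 13^8 · 13^2 · 13^1 ≡ 48 · 169 · 13 ≡ 36 (mod 251).
So M = 36. Alice computes K = M^5 mod 251.
36^1 ≡ 36 (mod 251)
36^2 = (36^1)^2 ≡ 36^2 = 1296 ≡ 41 (mod 251)
36^4 = (36^2)^2 ≡ 41^2 = 1681 ≡ 175 (mod 251)
36^5 = 36^4 · 36^1 ≡ 175 · 36 ≡ 25 (mod 251).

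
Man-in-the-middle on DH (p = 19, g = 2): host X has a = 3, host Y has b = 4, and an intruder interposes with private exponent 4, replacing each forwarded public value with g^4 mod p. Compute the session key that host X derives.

11

Host X receives an intruder's public value M = 2^4 mod 19 instead of the honest one.
2^1 ≡ 2 (mod 19)
2^2 = (2^1)^2 ≡ 2^2 = 4 ≡ 4 (mod 19)
2^4 = (2^2)^2 ≡ 4^2 = 16 ≡ 16 (mod 19)
So M = 16. Host X computes K = M^3 mod 19.
16^1 ≡ 16 (mod 19)
16^2 = (16^1)^2 ≡ 16^2 = 256 ≡ 9 (mod 19)
16^3 = 16^2 · 16^1 ≡ 9 · 16 ≡ 11 (mod 19).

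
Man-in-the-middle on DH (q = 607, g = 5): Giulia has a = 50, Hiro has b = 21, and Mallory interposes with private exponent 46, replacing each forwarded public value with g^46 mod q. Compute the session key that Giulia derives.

Giulia receives Mallory's public value M = 5^46 mod 607 instead of the honest one.
5^1 ≡ 5 (mod 607)
5^2 = (5^1)^2 ≡ 5^2 = 25 ≡ 25 (mod 607)
5^4 = (5^2)^2 ≡ 25^2 = 625 ≡ 18 (mod 607)
5^8 = (5^4)^2 ≡ 18^2 = 324 ≡ 324 (mod 607)
5^16 = (5^8)^2 ≡ 324^2 = 104976 ≡ 572 (mod 607)
5^32 = (5^16)^2 ≡ 572^2 = 327184 ≡ 11 (mod 607)
5^46 = 5^32 · 5^8 · 5^4 · 5^2 ≡ 11 · 324 · 18 · 25 ≡ 106 (mod 607).
So M = 106. Giulia computes K = M^50 mod 607.
106^1 ≡ 106 (mod 607)
106^2 = (106^1)^2 ≡ 106^2 = 11236 ≡ 310 (mod 607)
106^4 = (106^2)^2 ≡ 310^2 = 96100 ≡ 194 (mod 607)
106^8 = (106^4)^2 ≡ 194^2 = 37636 ≡ 2 (mod 607)
106^16 = (106^8)^2 ≡ 2^2 = 4 ≡ 4 (mod 607)
106^32 = (106^16)^2 ≡ 4^2 = 16 ≡ 16 (mod 607)
106^50 = 106^32 · 106^16 · 106^2 ≡ 16 · 4 · 310 ≡ 416 (mod 607).

416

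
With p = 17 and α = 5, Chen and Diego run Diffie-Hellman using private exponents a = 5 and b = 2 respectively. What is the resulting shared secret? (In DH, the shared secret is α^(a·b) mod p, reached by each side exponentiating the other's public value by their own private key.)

9

Diego sends B = α^b mod p = 5^2 mod 17.
5^1 ≡ 5 (mod 17)
5^2 = (5^1)^2 ≡ 5^2 = 25 ≡ 8 (mod 17)
So B = 8. Chen then computes K = B^a mod p = 8^5 mod 17.
8^1 ≡ 8 (mod 17)
8^2 = (8^1)^2 ≡ 8^2 = 64 ≡ 13 (mod 17)
8^4 = (8^2)^2 ≡ 13^2 = 169 ≡ 16 (mod 17)
8^5 = 8^4 · 8^1 ≡ 16 · 8 ≡ 9 (mod 17).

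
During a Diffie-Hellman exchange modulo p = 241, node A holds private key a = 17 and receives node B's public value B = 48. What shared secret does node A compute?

125

Shared key K = 48^17 mod 241.
48^1 ≡ 48 (mod 241)
48^2 = (48^1)^2 ≡ 48^2 = 2304 ≡ 135 (mod 241)
48^4 = (48^2)^2 ≡ 135^2 = 18225 ≡ 150 (mod 241)
48^8 = (48^4)^2 ≡ 150^2 = 22500 ≡ 87 (mod 241)
48^16 = (48^8)^2 ≡ 87^2 = 7569 ≡ 98 (mod 241)
48^17 = 48^16 · 48^1 ≡ 98 · 48 ≡ 125 (mod 241).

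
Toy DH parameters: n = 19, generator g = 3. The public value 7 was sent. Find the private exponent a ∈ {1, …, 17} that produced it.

6

Try successive powers of 3 modulo 19:
3^1 ≡ 3
3^2 ≡ 9
3^3 ≡ 8
3^4 ≡ 5
3^5 ≡ 15
3^6 ≡ 7
Found: a = 6.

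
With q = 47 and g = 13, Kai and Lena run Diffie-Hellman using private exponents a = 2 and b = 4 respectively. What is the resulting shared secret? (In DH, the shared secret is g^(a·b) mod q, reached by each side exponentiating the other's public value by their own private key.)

37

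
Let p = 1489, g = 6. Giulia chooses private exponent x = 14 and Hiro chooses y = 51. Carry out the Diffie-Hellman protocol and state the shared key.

1357

Giulia sends A = g^x mod p = 6^14 mod 1489.
6^1 ≡ 6 (mod 1489)
6^2 = (6^1)^2 ≡ 6^2 = 36 ≡ 36 (mod 1489)
6^4 = (6^2)^2 ≡ 36^2 = 1296 ≡ 1296 (mod 1489)
6^8 = (6^4)^2 ≡ 1296^2 = 1679616 ≡ 24 (mod 1489)
6^14 = 6^8 · 6^4 · 6^2 ≡ 24 · 1296 · 36 ≡ 16 (mod 1489).
So A = 16. Hiro then computes K = A^y mod p = 16^51 mod 1489.
16^1 ≡ 16 (mod 1489)
16^2 = (16^1)^2 ≡ 16^2 = 256 ≡ 256 (mod 1489)
16^4 = (16^2)^2 ≡ 256^2 = 65536 ≡ 20 (mod 1489)
16^8 = (16^4)^2 ≡ 20^2 = 400 ≡ 400 (mod 1489)
16^16 = (16^8)^2 ≡ 400^2 = 160000 ≡ 677 (mod 1489)
16^32 = (16^16)^2 ≡ 677^2 = 458329 ≡ 1206 (mod 1489)
16^51 = 16^32 · 16^16 · 16^2 · 16^1 ≡ 1206 · 677 · 256 · 16 ≡ 1357 (mod 1489).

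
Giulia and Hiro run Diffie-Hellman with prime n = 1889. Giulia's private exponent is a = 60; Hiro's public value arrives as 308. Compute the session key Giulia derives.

Shared key K = 308^60 mod 1889.
308^1 ≡ 308 (mod 1889)
308^2 = (308^1)^2 ≡ 308^2 = 94864 ≡ 414 (mod 1889)
308^4 = (308^2)^2 ≡ 414^2 = 171396 ≡ 1386 (mod 1889)
308^8 = (308^4)^2 ≡ 1386^2 = 1920996 ≡ 1772 (mod 1889)
308^16 = (308^8)^2 ≡ 1772^2 = 3139984 ≡ 466 (mod 1889)
308^32 = (308^16)^2 ≡ 466^2 = 217156 ≡ 1810 (mod 1889)
308^60 = 308^32 · 308^16 · 308^8 · 308^4 ≡ 1810 · 466 · 1772 · 1386 ≡ 611 (mod 1889).

611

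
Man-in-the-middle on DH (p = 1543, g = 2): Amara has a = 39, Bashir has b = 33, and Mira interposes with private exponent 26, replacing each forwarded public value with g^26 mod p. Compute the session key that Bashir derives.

Bashir receives Mira's public value M = 2^26 mod 1543 instead of the honest one.
2^1 ≡ 2 (mod 1543)
2^2 = (2^1)^2 ≡ 2^2 = 4 ≡ 4 (mod 1543)
2^4 = (2^2)^2 ≡ 4^2 = 16 ≡ 16 (mod 1543)
2^8 = (2^4)^2 ≡ 16^2 = 256 ≡ 256 (mod 1543)
2^16 = (2^8)^2 ≡ 256^2 = 65536 ≡ 730 (mod 1543)
2^26 = 2^16 · 2^8 · 2^2 ≡ 730 · 256 · 4 ≡ 708 (mod 1543).
So M = 708. Bashir computes K = M^33 mod 1543.
708^1 ≡ 708 (mod 1543)
708^2 = (708^1)^2 ≡ 708^2 = 501264 ≡ 1332 (mod 1543)
708^4 = (708^2)^2 ≡ 1332^2 = 1774224 ≡ 1317 (mod 1543)
708^8 = (708^4)^2 ≡ 1317^2 = 1734489 ≡ 157 (mod 1543)
708^16 = (708^8)^2 ≡ 157^2 = 24649 ≡ 1504 (mod 1543)
708^32 = (708^16)^2 ≡ 1504^2 = 2262016 ≡ 1521 (mod 1543)
708^33 = 708^32 · 708^1 ≡ 1521 · 708 ≡ 1397 (mod 1543).

1397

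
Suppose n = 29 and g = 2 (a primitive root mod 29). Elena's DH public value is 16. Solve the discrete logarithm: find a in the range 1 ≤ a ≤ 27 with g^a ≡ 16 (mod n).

4

Try successive powers of 2 modulo 29:
2^1 ≡ 2
2^2 ≡ 4
2^3 ≡ 8
2^4 ≡ 16
Found: a = 4.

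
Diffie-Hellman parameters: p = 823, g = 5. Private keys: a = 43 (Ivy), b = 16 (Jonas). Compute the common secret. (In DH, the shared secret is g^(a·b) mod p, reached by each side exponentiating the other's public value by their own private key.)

698

Jonas sends B = g^b mod p = 5^16 mod 823.
5^1 ≡ 5 (mod 823)
5^2 = (5^1)^2 ≡ 5^2 = 25 ≡ 25 (mod 823)
5^4 = (5^2)^2 ≡ 25^2 = 625 ≡ 625 (mod 823)
5^8 = (5^4)^2 ≡ 625^2 = 390625 ≡ 523 (mod 823)
5^16 = (5^8)^2 ≡ 523^2 = 273529 ≡ 293 (mod 823)
So B = 293. Ivy then computes K = B^a mod p = 293^43 mod 823.
293^1 ≡ 293 (mod 823)
293^2 = (293^1)^2 ≡ 293^2 = 85849 ≡ 257 (mod 823)
293^4 = (293^2)^2 ≡ 257^2 = 66049 ≡ 209 (mod 823)
293^8 = (293^4)^2 ≡ 209^2 = 43681 ≡ 62 (mod 823)
293^16 = (293^8)^2 ≡ 62^2 = 3844 ≡ 552 (mod 823)
293^32 = (293^16)^2 ≡ 552^2 = 304704 ≡ 194 (mod 823)
293^43 = 293^32 · 293^8 · 293^2 · 293^1 ≡ 194 · 62 · 257 · 293 ≡ 698 (mod 823).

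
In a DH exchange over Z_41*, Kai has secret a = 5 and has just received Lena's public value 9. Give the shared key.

Shared key K = 9^5 mod 41.
9^1 ≡ 9 (mod 41)
9^2 = (9^1)^2 ≡ 9^2 = 81 ≡ 40 (mod 41)
9^4 = (9^2)^2 ≡ 40^2 = 1600 ≡ 1 (mod 41)
9^5 = 9^4 · 9^1 ≡ 1 · 9 ≡ 9 (mod 41).

9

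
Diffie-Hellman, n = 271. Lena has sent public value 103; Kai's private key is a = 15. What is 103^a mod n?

Shared key K = 103^15 mod 271.
103^1 ≡ 103 (mod 271)
103^2 = (103^1)^2 ≡ 103^2 = 10609 ≡ 40 (mod 271)
103^4 = (103^2)^2 ≡ 40^2 = 1600 ≡ 245 (mod 271)
103^8 = (103^4)^2 ≡ 245^2 = 60025 ≡ 134 (mod 271)
103^15 = 103^8 · 103^4 · 103^2 · 103^1 ≡ 134 · 245 · 40 · 103 ≡ 248 (mod 271).

248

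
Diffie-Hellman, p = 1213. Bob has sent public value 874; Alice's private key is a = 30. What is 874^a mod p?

Shared key K = 874^30 mod 1213.
874^1 ≡ 874 (mod 1213)
874^2 = (874^1)^2 ≡ 874^2 = 763876 ≡ 899 (mod 1213)
874^4 = (874^2)^2 ≡ 899^2 = 808201 ≡ 343 (mod 1213)
874^8 = (874^4)^2 ≡ 343^2 = 117649 ≡ 1201 (mod 1213)
874^16 = (874^8)^2 ≡ 1201^2 = 1442401 ≡ 144 (mod 1213)
874^30 = 874^16 · 874^8 · 874^4 · 874^2 ≡ 144 · 1201 · 343 · 899 ≡ 892 (mod 1213).

892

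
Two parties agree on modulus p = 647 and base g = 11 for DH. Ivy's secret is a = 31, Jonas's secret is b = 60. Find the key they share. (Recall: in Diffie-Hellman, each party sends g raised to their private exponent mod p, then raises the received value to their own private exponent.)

Ivy sends A = g^a mod p = 11^31 mod 647.
11^1 ≡ 11 (mod 647)
11^2 = (11^1)^2 ≡ 11^2 = 121 ≡ 121 (mod 647)
11^4 = (11^2)^2 ≡ 121^2 = 14641 ≡ 407 (mod 647)
11^8 = (11^4)^2 ≡ 407^2 = 165649 ≡ 17 (mod 647)
11^16 = (11^8)^2 ≡ 17^2 = 289 ≡ 289 (mod 647)
11^31 = 11^16 · 11^8 · 11^4 · 11^2 · 11^1 ≡ 289 · 17 · 407 · 121 · 11 ≡ 417 (mod 647).
So A = 417. Jonas then computes K = A^b mod p = 417^60 mod 647.
417^1 ≡ 417 (mod 647)
417^2 = (417^1)^2 ≡ 417^2 = 173889 ≡ 493 (mod 647)
417^4 = (417^2)^2 ≡ 493^2 = 243049 ≡ 424 (mod 647)
417^8 = (417^4)^2 ≡ 424^2 = 179776 ≡ 557 (mod 647)
417^16 = (417^8)^2 ≡ 557^2 = 310249 ≡ 336 (mod 647)
417^32 = (417^16)^2 ≡ 336^2 = 112896 ≡ 318 (mod 647)
417^60 = 417^32 · 417^16 · 417^8 · 417^4 ≡ 318 · 336 · 557 · 424 ≡ 562 (mod 647).

562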